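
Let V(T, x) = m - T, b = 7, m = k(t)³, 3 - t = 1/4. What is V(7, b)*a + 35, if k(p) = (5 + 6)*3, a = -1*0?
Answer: 35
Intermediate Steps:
a = 0
t = 11/4 (t = 3 - 1/4 = 3 - 1*¼ = 3 - ¼ = 11/4 ≈ 2.7500)
k(p) = 33 (k(p) = 11*3 = 33)
m = 35937 (m = 33³ = 35937)
V(T, x) = 35937 - T
V(7, b)*a + 35 = (35937 - 1*7)*0 + 35 = (35937 - 7)*0 + 35 = 35930*0 + 35 = 0 + 35 = 35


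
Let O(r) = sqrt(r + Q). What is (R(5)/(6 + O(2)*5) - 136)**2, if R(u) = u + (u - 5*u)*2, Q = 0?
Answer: 29907/2 + 3025*sqrt(2) ≈ 19232.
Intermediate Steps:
O(r) = sqrt(r) (O(r) = sqrt(r + 0) = sqrt(r))
R(u) = -7*u (R(u) = u - 4*u*2 = u - 8*u = -7*u)
(R(5)/(6 + O(2)*5) - 136)**2 = ((-7*5)/(6 + sqrt(2)*5) - 136)**2 = (-35/(6 + 5*sqrt(2)) - 136)**2 = (-136 - 35/(6 + 5*sqrt(2)))**2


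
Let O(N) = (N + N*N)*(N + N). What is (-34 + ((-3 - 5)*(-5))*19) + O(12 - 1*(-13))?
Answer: 33226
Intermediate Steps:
O(N) = 2*N*(N + N²) (O(N) = (N + N²)*(2*N) = 2*N*(N + N²))
(-34 + ((-3 - 5)*(-5))*19) + O(12 - 1*(-13)) = (-34 + ((-3 - 5)*(-5))*19) + 2*(12 - 1*(-13))²*(1 + (12 - 1*(-13))) = (-34 - 8*(-5)*19) + 2*(12 + 13)²*(1 + (12 + 13)) = (-34 + 40*19) + 2*25²*(1 + 25) = (-34 + 760) + 2*625*26 = 726 + 32500 = 33226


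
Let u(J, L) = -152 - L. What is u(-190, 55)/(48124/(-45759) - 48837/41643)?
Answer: 6261066693/67281905 ≈ 93.057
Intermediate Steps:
u(-190, 55)/(48124/(-45759) - 48837/41643) = (-152 - 1*55)/(48124/(-45759) - 48837/41643) = (-152 - 55)/(48124*(-1/45759) - 48837*1/41643) = -207/(-48124/45759 - 16279/13881) = -207/(-67281905/30246699) = -207*(-30246699/67281905) = 6261066693/67281905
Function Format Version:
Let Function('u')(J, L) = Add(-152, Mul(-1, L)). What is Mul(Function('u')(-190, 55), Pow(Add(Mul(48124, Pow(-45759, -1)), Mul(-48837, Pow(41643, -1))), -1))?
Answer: Rational(6261066693, 67281905) ≈ 93.057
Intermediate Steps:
Mul(Function('u')(-190, 55), Pow(Add(Mul(48124, Pow(-45759, -1)), Mul(-48837, Pow(41643, -1))), -1)) = Mul(Add(-152, Mul(-1, 55)), Pow(Add(Mul(48124, Pow(-45759, -1)), Mul(-48837, Pow(41643, -1))), -1)) = Mul(Add(-152, -55), Pow(Add(Mul(48124, Rational(-1, 45759)), Mul(-48837, Rational(1, 41643))), -1)) = Mul(-207, Pow(Add(Rational(-48124, 45759), Rational(-16279, 13881)), -1)) = Mul(-207, Pow(Rational(-67281905, 30246699), -1)) = Mul(-207, Rational(-30246699, 67281905)) = Rational(6261066693, 67281905)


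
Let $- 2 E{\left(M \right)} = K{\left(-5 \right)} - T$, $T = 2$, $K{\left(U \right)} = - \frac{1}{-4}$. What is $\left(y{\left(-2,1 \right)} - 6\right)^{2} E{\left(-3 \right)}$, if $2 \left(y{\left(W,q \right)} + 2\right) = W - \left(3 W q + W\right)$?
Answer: $\frac{175}{8} \approx 21.875$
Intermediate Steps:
$K{\left(U \right)} = \frac{1}{4}$ ($K{\left(U \right)} = \left(-1\right) \left(- \frac{1}{4}\right) = \frac{1}{4}$)
$y{\left(W,q \right)} = -2 - \frac{3 W q}{2}$ ($y{\left(W,q \right)} = -2 + \frac{W - \left(3 W q + W\right)}{2} = -2 + \frac{W - \left(W + 3 W q\right)}{2} = -2 + \frac{\left(-3\right) W q}{2} = -2 - \frac{3 W q}{2}$)
$E{\left(M \right)} = \frac{7}{8}$ ($E{\left(M \right)} = - \frac{\frac{1}{4} - 2}{2} = \left(- \frac{1}{2}\right) \left(- \frac{7}{4}\right) = \frac{7}{8}$)
$\left(y{\left(-2,1 \right)} - 6\right)^{2} E{\left(-3 \right)} = \left(\left(-2 - \left(-3\right) 1\right) - 6\right)^{2} \cdot \frac{7}{8} = \left(\left(-2 + 3\right) - 6\right)^{2} \cdot \frac{7}{8} = \left(1 - 6\right)^{2} \cdot \frac{7}{8} = \left(-5\right)^{2} \cdot \frac{7}{8} = 25 \cdot \frac{7}{8} = \frac{175}{8}$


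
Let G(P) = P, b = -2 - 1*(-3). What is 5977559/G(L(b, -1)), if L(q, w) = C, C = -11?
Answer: -5977559/11 ≈ -5.4341e+5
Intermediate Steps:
b = 1 (b = -2 + 3 = 1)
L(q, w) = -11
5977559/G(L(b, -1)) = 5977559/(-11) = 5977559*(-1/11) = -5977559/11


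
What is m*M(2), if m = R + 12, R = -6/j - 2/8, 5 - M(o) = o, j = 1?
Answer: 69/4 ≈ 17.250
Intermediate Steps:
M(o) = 5 - o
R = -25/4 (R = -6/1 - 2/8 = -6*1 - 2*⅛ = -6 - ¼ = -25/4 ≈ -6.2500)
m = 23/4 (m = -25/4 + 12 = 23/4 ≈ 5.7500)
m*M(2) = 23*(5 - 1*2)/4 = 23*(5 - 2)/4 = (23/4)*3 = 69/4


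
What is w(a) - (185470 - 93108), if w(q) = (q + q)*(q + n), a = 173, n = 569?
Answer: 164370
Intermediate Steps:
w(q) = 2*q*(569 + q) (w(q) = (q + q)*(q + 569) = (2*q)*(569 + q) = 2*q*(569 + q))
w(a) - (185470 - 93108) = 2*173*(569 + 173) - (185470 - 93108) = 2*173*742 - 1*92362 = 256732 - 92362 = 164370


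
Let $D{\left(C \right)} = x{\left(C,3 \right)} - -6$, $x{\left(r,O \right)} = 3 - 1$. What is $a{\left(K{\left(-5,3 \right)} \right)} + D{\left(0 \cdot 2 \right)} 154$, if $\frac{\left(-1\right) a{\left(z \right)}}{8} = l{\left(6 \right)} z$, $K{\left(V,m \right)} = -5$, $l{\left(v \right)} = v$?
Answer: $1472$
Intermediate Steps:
$x{\left(r,O \right)} = 2$
$D{\left(C \right)} = 8$ ($D{\left(C \right)} = 2 - -6 = 2 + 6 = 8$)
$a{\left(z \right)} = - 48 z$ ($a{\left(z \right)} = - 8 \cdot 6 z = - 48 z$)
$a{\left(K{\left(-5,3 \right)} \right)} + D{\left(0 \cdot 2 \right)} 154 = \left(-48\right) \left(-5\right) + 8 \cdot 154 = 240 + 1232 = 1472$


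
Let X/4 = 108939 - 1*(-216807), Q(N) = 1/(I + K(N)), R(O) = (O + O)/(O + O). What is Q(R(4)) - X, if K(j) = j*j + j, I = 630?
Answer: -823485887/632 ≈ -1.3030e+6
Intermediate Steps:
R(O) = 1 (R(O) = (2*O)/((2*O)) = (2*O)*(1/(2*O)) = 1)
K(j) = j + j² (K(j) = j² + j = j + j²)
Q(N) = 1/(630 + N*(1 + N))
X = 1302984 (X = 4*(108939 - 1*(-216807)) = 4*(108939 + 216807) = 4*325746 = 1302984)
Q(R(4)) - X = 1/(630 + 1*(1 + 1)) - 1*1302984 = 1/(630 + 1*2) - 1302984 = 1/(630 + 2) - 1302984 = 1/632 - 1302984 = -823485887/632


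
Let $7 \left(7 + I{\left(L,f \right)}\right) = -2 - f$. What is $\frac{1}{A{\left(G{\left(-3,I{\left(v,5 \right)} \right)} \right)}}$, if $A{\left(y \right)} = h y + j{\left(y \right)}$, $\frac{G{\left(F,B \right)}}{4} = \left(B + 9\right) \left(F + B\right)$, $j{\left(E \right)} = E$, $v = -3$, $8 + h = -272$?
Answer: $\frac{1}{12276} \approx 8.146 \cdot 10^{-5}$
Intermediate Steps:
$h = -280$ ($h = -8 - 272 = -280$)
$I{\left(L,f \right)} = - \frac{51}{7} - \frac{f}{7}$ ($I{\left(L,f \right)} = -7 + \frac{-2 - f}{7} = -7 - \left(\frac{2}{7} + \frac{f}{7}\right) = - \frac{51}{7} - \frac{f}{7}$)
$G{\left(F,B \right)} = 4 \left(9 + B\right) \left(B + F\right)$ ($G{\left(F,B \right)} = 4 \left(B + 9\right) \left(F + B\right) = 4 \left(9 + B\right) \left(B + F\right)$)
$A{\left(y \right)} = - 279 y$ ($A{\left(y \right)} = - 280 y + y = - 279 y$)
$\frac{1}{A{\left(G{\left(-3,I{\left(v,5 \right)} \right)} \right)}} = \frac{1}{\left(-279\right) \left(4 \left(- \frac{51}{7} - \frac{5}{7}\right)^{2} + 36 \left(- \frac{51}{7} - \frac{5}{7}\right) + 36 \left(-3\right) + 4 \left(- \frac{51}{7} - \frac{5}{7}\right) \left(-3\right)\right)} = \frac{1}{\left(-279\right) \left(4 \left(- \frac{51}{7} - \frac{5}{7}\right)^{2} + 36 \left(- \frac{51}{7} - \frac{5}{7}\right) - 108 + 4 \left(- \frac{51}{7} - \frac{5}{7}\right) \left(-3\right)\right)} = \frac{1}{\left(-279\right) \left(4 \left(-8\right)^{2} + 36 \left(-8\right) - 108 + 4 \left(-8\right) \left(-3\right)\right)} = \frac{1}{\left(-279\right) \left(4 \cdot 64 - 288 - 108 + 96\right)} = \frac{1}{\left(-279\right) \left(256 - 288 - 108 + 96\right)} = \frac{1}{\left(-279\right) \left(-44\right)} = \frac{1}{12276}$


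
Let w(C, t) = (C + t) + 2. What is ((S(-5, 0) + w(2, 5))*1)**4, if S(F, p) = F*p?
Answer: 6561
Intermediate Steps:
w(C, t) = 2 + C + t
((S(-5, 0) + w(2, 5))*1)**4 = ((-5*0 + (2 + 2 + 5))*1)**4 = ((0 + 9)*1)**4 = (9*1)**4 = 9**4 = 6561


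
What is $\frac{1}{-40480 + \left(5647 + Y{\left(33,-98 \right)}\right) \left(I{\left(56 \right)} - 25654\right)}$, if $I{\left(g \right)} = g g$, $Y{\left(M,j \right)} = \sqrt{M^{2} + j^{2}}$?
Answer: $- \frac{63599813}{8087161429247672} + \frac{191403 \sqrt{37}}{8087161429247672} \approx -7.7203 \cdot 10^{-9}$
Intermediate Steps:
$I{\left(g \right)} = g^{2}$
$\frac{1}{-40480 + \left(5647 + Y{\left(33,-98 \right)}\right) \left(I{\left(56 \right)} - 25654\right)} = \frac{1}{-40480 + \left(5647 + \sqrt{33^{2} + \left(-98\right)^{2}}\right) \left(56^{2} - 25654\right)} = \frac{1}{-40480 + \left(5647 + \sqrt{1089 + 9604}\right) \left(3136 - 25654\right)} = \frac{1}{-40480 + \left(5647 + \sqrt{10693}\right) \left(-22518\right)} = \frac{1}{-40480 + \left(5647 + 17 \sqrt{37}\right) \left(-22518\right)} = \frac{1}{-40480 - \left(127159146 + 382806 \sqrt{37}\right)} = \frac{1}{-127199626 - 382806 \sqrt{37}}$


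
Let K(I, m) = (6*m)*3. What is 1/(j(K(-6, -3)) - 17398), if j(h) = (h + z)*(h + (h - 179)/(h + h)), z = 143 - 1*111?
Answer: -54/877903 ≈ -6.1510e-5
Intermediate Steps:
z = 32 (z = 143 - 111 = 32)
K(I, m) = 18*m
j(h) = (32 + h)*(h + (-179 + h)/(2*h)) (j(h) = (h + 32)*(h + (h - 179)/(h + h)) = (32 + h)*(h + (-179 + h)/((2*h))) = (32 + h)*(h + (-179 + h)*(1/(2*h))) = (32 + h)*(h + (-179 + h)/(2*h)))
1/(j(K(-6, -3)) - 17398) = 1/((-147/2 + (18*(-3))**2 - 2864/(18*(-3)) + 65*(18*(-3))/2) - 17398) = 1/((-147/2 + (-54)**2 - 2864/(-54) + (65/2)*(-54)) - 17398) = 1/((-147/2 + 2916 - 2864*(-1/54) - 1755) - 17398) = 1/((-147/2 + 2916 + 1432/27 - 1755) - 17398) = 1/(61589/54 - 17398) = 1/(-877903/54) = -54/877903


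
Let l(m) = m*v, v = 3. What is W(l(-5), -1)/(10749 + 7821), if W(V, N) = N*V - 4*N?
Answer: 19/18570 ≈ 0.0010232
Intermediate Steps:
l(m) = 3*m (l(m) = m*3 = 3*m)
W(V, N) = -4*N + N*V
W(l(-5), -1)/(10749 + 7821) = (-(-4 + 3*(-5)))/(10749 + 7821) = -(-4 - 15)/18570 = -1*(-19)*(1/18570) = 19*(1/18570) = 19/18570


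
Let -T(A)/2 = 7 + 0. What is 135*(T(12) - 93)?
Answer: -14445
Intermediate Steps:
T(A) = -14 (T(A) = -2*(7 + 0) = -2*7 = -14)
135*(T(12) - 93) = 135*(-14 - 93) = 135*(-107) = -14445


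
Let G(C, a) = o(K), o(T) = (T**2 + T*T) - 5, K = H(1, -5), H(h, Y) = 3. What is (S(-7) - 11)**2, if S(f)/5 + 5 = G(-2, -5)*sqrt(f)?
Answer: (36 - 65*I*sqrt(7))**2 ≈ -28279.0 - 12382.0*I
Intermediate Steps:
K = 3
o(T) = -5 + 2*T**2 (o(T) = (T**2 + T**2) - 5 = 2*T**2 - 5 = -5 + 2*T**2)
G(C, a) = 13 (G(C, a) = -5 + 2*3**2 = -5 + 2*9 = -5 + 18 = 13)
S(f) = -25 + 65*sqrt(f) (S(f) = -25 + 5*(13*sqrt(f)) = -25 + 65*sqrt(f))
(S(-7) - 11)**2 = ((-25 + 65*sqrt(-7)) - 11)**2 = ((-25 + 65*(I*sqrt(7))) - 11)**2 = ((-25 + 65*I*sqrt(7)) - 11)**2 = (-36 + 65*I*sqrt(7))**2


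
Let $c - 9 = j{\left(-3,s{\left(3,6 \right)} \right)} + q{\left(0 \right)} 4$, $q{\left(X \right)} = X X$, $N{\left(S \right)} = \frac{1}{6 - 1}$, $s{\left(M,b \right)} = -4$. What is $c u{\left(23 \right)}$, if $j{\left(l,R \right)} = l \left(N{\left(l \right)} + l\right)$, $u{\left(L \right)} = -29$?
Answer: $- \frac{2523}{5} \approx -504.6$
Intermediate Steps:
$N{\left(S \right)} = \frac{1}{5}$
$j{\left(l,R \right)} = l \left(\frac{1}{5} + l\right)$
$q{\left(X \right)} = X^{2}$
$c = \frac{87}{5}$ ($c = 9 - \left(3 \left(\frac{1}{5} - 3\right) - 0^{2} \cdot 4\right) = 9 + \left(\left(-3\right) \left(- \frac{14}{5}\right) + 0 \cdot 4\right) = 9 + \left(\frac{42}{5} + 0\right) = 9 + \frac{42}{5} = \frac{87}{5} \approx 17.4$)
$c u{\left(23 \right)} = \frac{87}{5} \left(-29\right) = - \frac{2523}{5}$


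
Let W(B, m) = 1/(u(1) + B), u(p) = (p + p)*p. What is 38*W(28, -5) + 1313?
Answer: 19714/15 ≈ 1314.3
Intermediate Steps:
u(p) = 2*p² (u(p) = (2*p)*p = 2*p²)
W(B, m) = 1/(2 + B) (W(B, m) = 1/(2*1² + B) = 1/(2*1 + B) = 1/(2 + B))
38*W(28, -5) + 1313 = 38/(2 + 28) + 1313 = 38/30 + 1313 = 38*(1/30) + 1313 = 19/15 + 1313 = 19714/15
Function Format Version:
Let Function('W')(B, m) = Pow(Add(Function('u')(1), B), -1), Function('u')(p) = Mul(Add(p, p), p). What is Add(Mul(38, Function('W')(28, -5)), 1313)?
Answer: Rational(19714, 15) ≈ 1314.3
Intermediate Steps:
Function('u')(p) = Mul(2, Pow(p, 2)) (Function('u')(p) = Mul(Mul(2, p), p) = Mul(2, Pow(p, 2)))
Function('W')(B, m) = Pow(Add(2, B), -1) (Function('W')(B, m) = Pow(Add(Mul(2, Pow(1, 2)), B), -1) = Pow(Add(Mul(2, 1), B), -1) = Pow(Add(2, B), -1))
Add(Mul(38, Function('W')(28, -5)), 1313) = Add(Mul(38, Pow(Add(2, 28), -1)), 1313) = Add(Mul(38, Pow(30, -1)), 1313) = Add(Mul(38, Rational(1, 30)), 1313) = Add(Rational(19, 15), 1313) = Rational(19714, 15)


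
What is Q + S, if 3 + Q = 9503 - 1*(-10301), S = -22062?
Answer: -2261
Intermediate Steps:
Q = 19801 (Q = -3 + (9503 - 1*(-10301)) = -3 + (9503 + 10301) = -3 + 19804 = 19801)
Q + S = 19801 - 22062 = -2261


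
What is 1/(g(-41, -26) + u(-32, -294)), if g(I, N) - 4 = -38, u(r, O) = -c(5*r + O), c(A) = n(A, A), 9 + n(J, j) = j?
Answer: 1/429 ≈ 0.0023310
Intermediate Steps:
n(J, j) = -9 + j
c(A) = -9 + A
u(r, O) = 9 - O - 5*r (u(r, O) = -(-9 + (5*r + O)) = -(-9 + (O + 5*r)) = -(-9 + O + 5*r) = 9 - O - 5*r)
g(I, N) = -34 (g(I, N) = 4 - 38 = -34)
1/(g(-41, -26) + u(-32, -294)) = 1/(-34 + (9 - 1*(-294) - 5*(-32))) = 1/(-34 + (9 + 294 + 160)) = 1/(-34 + 463) = 1/429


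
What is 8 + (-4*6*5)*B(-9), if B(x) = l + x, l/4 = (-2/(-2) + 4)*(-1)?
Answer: 3488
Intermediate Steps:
l = -20 (l = 4*((-2/(-2) + 4)*(-1)) = 4*((-2*(-½) + 4)*(-1)) = 4*((1 + 4)*(-1)) = 4*(5*(-1)) = 4*(-5) = -20)
B(x) = -20 + x
8 + (-4*6*5)*B(-9) = 8 + (-4*6*5)*(-20 - 9) = 8 - 24*5*(-29) = 8 - 120*(-29) = 8 + 3480 = 3488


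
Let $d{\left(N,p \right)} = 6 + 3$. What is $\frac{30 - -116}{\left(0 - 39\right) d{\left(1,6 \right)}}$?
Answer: $- \frac{146}{351} \approx -0.41595$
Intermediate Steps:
$d{\left(N,p \right)} = 9$
$\frac{30 - -116}{\left(0 - 39\right) d{\left(1,6 \right)}} = \frac{30 - -116}{\left(0 - 39\right) 9} = \frac{30 + 116}{\left(-39\right) 9} = \frac{146}{-351} = 146 \left(- \frac{1}{351}\right) = - \frac{146}{351}$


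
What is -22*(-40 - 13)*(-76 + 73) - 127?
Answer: -3625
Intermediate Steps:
-22*(-40 - 13)*(-76 + 73) - 127 = -(-1166)*(-3) - 127 = -22*159 - 127 = -3498 - 127 = -3625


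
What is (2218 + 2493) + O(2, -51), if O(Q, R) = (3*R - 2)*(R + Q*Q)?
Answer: 11996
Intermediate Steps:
O(Q, R) = (-2 + 3*R)*(R + Q²)
(2218 + 2493) + O(2, -51) = (2218 + 2493) + (-2*(-51) - 2*2² + 3*(-51)² + 3*(-51)*2²) = 4711 + (102 - 2*4 + 3*2601 + 3*(-51)*4) = 4711 + (102 - 8 + 7803 - 612) = 4711 + 7285 = 11996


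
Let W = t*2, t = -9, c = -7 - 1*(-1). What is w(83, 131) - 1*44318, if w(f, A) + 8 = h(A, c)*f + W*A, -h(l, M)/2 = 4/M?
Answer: -139720/3 ≈ -46573.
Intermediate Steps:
c = -6 (c = -7 + 1 = -6)
h(l, M) = -8/M
W = -18 (W = -9*2 = -18)
w(f, A) = -8 - 18*A + 4*f/3 (w(f, A) = -8 + ((-8/(-6))*f - 18*A) = -8 + ((-8*(-⅙))*f - 18*A) = -8 + (4*f/3 - 18*A) = -8 + (-18*A + 4*f/3) = -8 - 18*A + 4*f/3)
w(83, 131) - 1*44318 = (-8 - 18*131 + (4/3)*83) - 1*44318 = (-8 - 2358 + 332/3) - 44318 = -6766/3 - 44318 = -139720/3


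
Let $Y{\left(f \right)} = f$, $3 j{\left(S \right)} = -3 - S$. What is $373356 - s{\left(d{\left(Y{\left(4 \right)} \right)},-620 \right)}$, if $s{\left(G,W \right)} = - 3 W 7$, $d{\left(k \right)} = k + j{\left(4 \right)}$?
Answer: $360336$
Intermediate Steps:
$j{\left(S \right)} = -1 - \frac{S}{3}$ ($j{\left(S \right)} = \frac{-3 - S}{3} = -1 - \frac{S}{3}$)
$d{\left(k \right)} = - \frac{7}{3} + k$ ($d{\left(k \right)} = k - \frac{7}{3} = - \frac{7}{3} + k$)
$s{\left(G,W \right)} = - 21 W$
$373356 - s{\left(d{\left(Y{\left(4 \right)} \right)},-620 \right)} = 373356 - \left(-21\right) \left(-620\right) = 373356 - 13020 = 360336$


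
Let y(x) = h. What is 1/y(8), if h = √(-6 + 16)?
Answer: √10/10 ≈ 0.31623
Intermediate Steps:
h = √10 ≈ 3.1623
y(x) = √10
1/y(8) = 1/(√10) = √10/10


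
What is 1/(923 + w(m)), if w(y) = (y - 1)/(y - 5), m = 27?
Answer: 11/10166 ≈ 0.0010820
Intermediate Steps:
w(y) = (-1 + y)/(-5 + y)
1/(923 + w(m)) = 1/(923 + (-1 + 27)/(-5 + 27)) = 1/(923 + 26/22) = 1/(923 + (1/22)*26) = 1/(923 + 13/11) = 1/(10166/11) = 11/10166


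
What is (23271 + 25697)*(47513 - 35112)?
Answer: 607252168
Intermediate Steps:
(23271 + 25697)*(47513 - 35112) = 48968*12401 = 607252168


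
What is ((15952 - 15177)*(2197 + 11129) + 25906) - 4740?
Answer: 10348816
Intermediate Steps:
((15952 - 15177)*(2197 + 11129) + 25906) - 4740 = (775*13326 + 25906) - 4740 = (10327650 + 25906) - 4740 = 10353556 - 4740 = 10348816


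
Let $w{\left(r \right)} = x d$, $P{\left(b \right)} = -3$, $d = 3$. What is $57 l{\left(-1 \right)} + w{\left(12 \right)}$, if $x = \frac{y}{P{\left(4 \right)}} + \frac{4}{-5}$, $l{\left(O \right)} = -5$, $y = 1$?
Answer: $- \frac{1442}{5} \approx -288.4$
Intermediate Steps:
$x = - \frac{17}{15}$ ($x = 1 \frac{1}{-3} + \frac{4}{-5} = 1 \left(- \frac{1}{3}\right) + 4 \left(- \frac{1}{5}\right) = - \frac{1}{3} - \frac{4}{5} = - \frac{17}{15} \approx -1.1333$)
$w{\left(r \right)} = - \frac{17}{5}$ ($w{\left(r \right)} = \left(- \frac{17}{15}\right) 3 = - \frac{17}{5}$)
$57 l{\left(-1 \right)} + w{\left(12 \right)} = 57 \left(-5\right) - \frac{17}{5} = -285 - \frac{17}{5} = - \frac{1442}{5}$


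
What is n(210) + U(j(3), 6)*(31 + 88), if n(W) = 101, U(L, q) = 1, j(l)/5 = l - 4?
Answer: 220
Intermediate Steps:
j(l) = -20 + 5*l (j(l) = 5*(l - 4) = 5*(-4 + l) = -20 + 5*l)
n(210) + U(j(3), 6)*(31 + 88) = 101 + 1*(31 + 88) = 101 + 1*119 = 101 + 119 = 220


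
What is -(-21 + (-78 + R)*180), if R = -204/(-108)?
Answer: 13721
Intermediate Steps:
R = 17/9 (R = -204*(-1/108) = 17/9 ≈ 1.8889)
-(-21 + (-78 + R)*180) = -(-21 + (-78 + 17/9)*180) = -(-21 - 685/9*180) = -(-21 - 13700) = -1*(-13721) = 13721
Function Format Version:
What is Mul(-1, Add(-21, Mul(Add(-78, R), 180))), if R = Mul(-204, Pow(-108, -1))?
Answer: 13721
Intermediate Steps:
R = Rational(17, 9) (R = Mul(-204, Rational(-1, 108)) = Rational(17, 9) ≈ 1.8889)
Mul(-1, Add(-21, Mul(Add(-78, R), 180))) = Mul(-1, Add(-21, Mul(Add(-78, Rational(17, 9)), 180))) = Mul(-1, Add(-21, Mul(Rational(-685, 9), 180))) = Mul(-1, Add(-21, -13700)) = Mul(-1, -13721) = 13721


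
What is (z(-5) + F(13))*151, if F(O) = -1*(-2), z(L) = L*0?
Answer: 302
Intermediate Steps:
z(L) = 0
F(O) = 2
(z(-5) + F(13))*151 = (0 + 2)*151 = 2*151 = 302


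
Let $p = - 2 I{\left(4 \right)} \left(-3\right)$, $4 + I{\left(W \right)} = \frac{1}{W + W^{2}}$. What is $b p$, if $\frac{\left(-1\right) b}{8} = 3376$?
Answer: $\frac{3200448}{5} \approx 6.4009 \cdot 10^{5}$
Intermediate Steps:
$I{\left(W \right)} = -4 + \frac{1}{W + W^{2}}$
$b = -27008$ ($b = \left(-8\right) 3376 = -27008$)
$p = - \frac{237}{10}$ ($p = - 2 \frac{1 - 16 - 4 \cdot 4^{2}}{4 \left(1 + 4\right)} \left(-3\right) = - 2 \frac{1 - 16 - 64}{4 \cdot 5} \left(-3\right) = - 2 \cdot \frac{1}{4} \cdot \frac{1}{5} \left(1 - 16 - 64\right) \left(-3\right) = - 2 \cdot \frac{1}{4} \cdot \frac{1}{5} \left(-79\right) \left(-3\right) = \left(-2\right) \left(- \frac{79}{20}\right) \left(-3\right) = \frac{79}{10} \left(-3\right) = - \frac{237}{10} \approx -23.7$)
$b p = \left(-27008\right) \left(- \frac{237}{10}\right) = \frac{3200448}{5}$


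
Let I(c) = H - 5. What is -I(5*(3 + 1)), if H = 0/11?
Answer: 5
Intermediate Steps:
H = 0 (H = 0*(1/11) = 0)
I(c) = -5 (I(c) = 0 - 5 = -5)
-I(5*(3 + 1)) = -1*(-5) = 5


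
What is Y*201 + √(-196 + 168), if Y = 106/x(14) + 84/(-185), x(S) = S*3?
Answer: 538747/1295 + 2*I*√7 ≈ 416.02 + 5.2915*I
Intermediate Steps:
x(S) = 3*S
Y = 8041/3885 (Y = 106/((3*14)) + 84/(-185) = 106/42 + 84*(-1/185) = 106*(1/42) - 84/185 = 53/21 - 84/185 = 8041/3885 ≈ 2.0698)
Y*201 + √(-196 + 168) = (8041/3885)*201 + √(-196 + 168) = 538747/1295 + √(-28) = 538747/1295 + 2*I*√7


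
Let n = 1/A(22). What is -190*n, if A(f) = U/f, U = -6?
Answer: 2090/3 ≈ 696.67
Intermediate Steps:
A(f) = -6/f
n = -11/3 (n = 1/(-6/22) = 1/(-6*1/22) = 1/(-3/11) = -11/3 ≈ -3.6667)
-190*n = -190*(-11/3) = 2090/3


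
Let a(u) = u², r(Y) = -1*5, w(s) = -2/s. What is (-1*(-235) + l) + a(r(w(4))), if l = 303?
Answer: 563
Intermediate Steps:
r(Y) = -5
(-1*(-235) + l) + a(r(w(4))) = (-1*(-235) + 303) + (-5)² = (235 + 303) + 25 = 538 + 25 = 563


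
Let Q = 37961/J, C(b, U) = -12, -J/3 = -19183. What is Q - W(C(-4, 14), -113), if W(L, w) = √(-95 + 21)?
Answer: 37961/57549 - I*√74 ≈ 0.65963 - 8.6023*I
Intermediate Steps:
J = 57549 (J = -3*(-19183) = 57549)
W(L, w) = I*√74 (W(L, w) = √(-74) = I*√74)
Q = 37961/57549 ≈ 0.65963
Q - W(C(-4, 14), -113) = 37961/57549 - I*√74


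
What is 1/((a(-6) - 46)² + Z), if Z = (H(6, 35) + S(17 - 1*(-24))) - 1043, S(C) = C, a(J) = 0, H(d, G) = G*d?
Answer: 1/1324 ≈ 0.00075529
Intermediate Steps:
Z = -792 (Z = (35*6 + (17 - 1*(-24))) - 1043 = (210 + (17 + 24)) - 1043 = (210 + 41) - 1043 = 251 - 1043 = -792)
1/((a(-6) - 46)² + Z) = 1/((0 - 46)² - 792) = 1/((-46)² - 792) = 1/(2116 - 792) = 1/1324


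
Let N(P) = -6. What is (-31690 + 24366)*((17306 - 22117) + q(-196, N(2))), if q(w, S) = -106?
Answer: 36012108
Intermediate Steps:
(-31690 + 24366)*((17306 - 22117) + q(-196, N(2))) = (-31690 + 24366)*((17306 - 22117) - 106) = -7324*(-4811 - 106) = -7324*(-4917) = 36012108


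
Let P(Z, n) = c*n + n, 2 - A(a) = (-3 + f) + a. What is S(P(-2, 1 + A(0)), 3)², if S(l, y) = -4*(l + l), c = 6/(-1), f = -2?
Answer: 102400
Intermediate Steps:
c = -6 (c = 6*(-1) = -6)
A(a) = 7 - a (A(a) = 2 - ((-3 - 2) + a) = 2 - (-5 + a) = 2 + (5 - a) = 7 - a)
P(Z, n) = -5*n (P(Z, n) = -6*n + n = -5*n)
S(l, y) = -8*l
S(P(-2, 1 + A(0)), 3)² = (-(-40)*(1 + (7 - 1*0)))² = (-(-40)*(1 + (7 + 0)))² = (-(-40)*(1 + 7))² = (-(-40)*8)² = (-8*(-40))² = 320² = 102400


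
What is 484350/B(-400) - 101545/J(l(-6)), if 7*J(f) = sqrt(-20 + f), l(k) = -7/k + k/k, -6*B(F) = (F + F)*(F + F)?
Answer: -29061/6400 + 710815*I*sqrt(642)/107 ≈ -4.5408 + 1.6832e+5*I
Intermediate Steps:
B(F) = -2*F**2/3 (B(F) = -(F + F)*(F + F)/6 = -2*F*2*F/6 = -2*F**2/3)
l(k) = 1 - 7/k (l(k) = -7/k + 1 = 1 - 7/k)
J(f) = sqrt(-20 + f)/7
484350/B(-400) - 101545/J(l(-6)) = 484350/((-2/3*(-400)**2)) - 101545*7/sqrt(-20 + (-7 - 6)/(-6)) = 484350/((-2/3*160000)) - 101545*7/sqrt(-20 - 1/6*(-13)) = 484350/(-320000/3) - 101545*7/sqrt(-20 + 13/6) = 484350*(-3/320000) - 101545*(-7*I*sqrt(642)/107) = -29061/6400 - 101545*(-7*I*sqrt(642)/107) = -29061/6400 - (-710815)*I*sqrt(642)/107 = -29061/6400 + 710815*I*sqrt(642)/107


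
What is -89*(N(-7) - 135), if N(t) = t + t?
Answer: 13261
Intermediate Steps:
N(t) = 2*t
-89*(N(-7) - 135) = -89*(2*(-7) - 135) = -89*(-14 - 135) = -89*(-149) = 13261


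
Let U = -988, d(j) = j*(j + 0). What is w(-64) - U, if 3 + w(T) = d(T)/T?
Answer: 921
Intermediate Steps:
d(j) = j**2 (d(j) = j*j = j**2)
w(T) = -3 + T (w(T) = -3 + T**2/T = -3 + T)
w(-64) - U = (-3 - 64) - 1*(-988) = -67 + 988 = 921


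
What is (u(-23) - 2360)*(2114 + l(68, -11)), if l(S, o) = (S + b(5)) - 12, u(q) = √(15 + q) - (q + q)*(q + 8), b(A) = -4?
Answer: -6606300 + 4332*I*√2 ≈ -6.6063e+6 + 6126.4*I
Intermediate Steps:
u(q) = √(15 + q) - 2*q*(8 + q)
l(S, o) = -16 + S (l(S, o) = (S - 4) - 12 = (-4 + S) - 12 = -16 + S)
(u(-23) - 2360)*(2114 + l(68, -11)) = ((√(15 - 23) - 16*(-23) - 2*(-23)²) - 2360)*(2114 + (-16 + 68)) = ((√(-8) + 368 - 2*529) - 2360)*(2114 + 52) = ((2*I*√2 + 368 - 1058) - 2360)*2166 = ((-690 + 2*I*√2) - 2360)*2166 = (-3050 + 2*I*√2)*2166 = -6606300 + 4332*I*√2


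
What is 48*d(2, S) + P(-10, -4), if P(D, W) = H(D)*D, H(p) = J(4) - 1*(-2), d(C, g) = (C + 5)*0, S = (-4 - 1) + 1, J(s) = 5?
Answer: -70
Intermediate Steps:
S = -4 (S = -5 + 1 = -4)
d(C, g) = 0 (d(C, g) = (5 + C)*0 = 0)
H(p) = 7 (H(p) = 5 - 1*(-2) = 5 + 2 = 7)
P(D, W) = 7*D
48*d(2, S) + P(-10, -4) = 48*0 + 7*(-10) = 0 - 70 = -70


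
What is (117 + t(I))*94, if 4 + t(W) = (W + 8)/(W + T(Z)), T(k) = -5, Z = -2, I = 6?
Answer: 11938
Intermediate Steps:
t(W) = -4 + (8 + W)/(-5 + W) (t(W) = -4 + (W + 8)/(W - 5) = -4 + (8 + W)/(-5 + W))
(117 + t(I))*94 = (117 + (28 - 3*6)/(-5 + 6))*94 = (117 + (28 - 18)/1)*94 = (117 + 1*10)*94 = (117 + 10)*94 = 127*94 = 11938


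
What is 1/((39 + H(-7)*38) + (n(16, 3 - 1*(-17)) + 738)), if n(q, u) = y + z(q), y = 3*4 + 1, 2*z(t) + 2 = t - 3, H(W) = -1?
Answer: 2/1515 ≈ 0.0013201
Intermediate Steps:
z(t) = -5/2 + t/2 (z(t) = -1 + (t - 3)/2 = -1 + (-3 + t)/2 = -1 + (-3/2 + t/2) = -5/2 + t/2)
y = 13 (y = 12 + 1 = 13)
n(q, u) = 21/2 + q/2 (n(q, u) = 13 + (-5/2 + q/2) = 21/2 + q/2)
1/((39 + H(-7)*38) + (n(16, 3 - 1*(-17)) + 738)) = 1/((39 - 1*38) + ((21/2 + (½)*16) + 738)) = 1/((39 - 38) + ((21/2 + 8) + 738)) = 1/(1 + (37/2 + 738)) = 1/(1 + 1513/2) = 1/(1515/2) = 2/1515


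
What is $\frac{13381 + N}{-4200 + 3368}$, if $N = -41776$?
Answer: $\frac{28395}{832} \approx 34.129$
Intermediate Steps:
$\frac{13381 + N}{-4200 + 3368} = \frac{13381 - 41776}{-4200 + 3368} = - \frac{28395}{-832} = \left(-28395\right) \left(- \frac{1}{832}\right) = \frac{28395}{832}$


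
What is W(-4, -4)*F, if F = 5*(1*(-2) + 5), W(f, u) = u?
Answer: -60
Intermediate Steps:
F = 15 (F = 5*(-2 + 5) = 5*3 = 15)
W(-4, -4)*F = -4*15 = -60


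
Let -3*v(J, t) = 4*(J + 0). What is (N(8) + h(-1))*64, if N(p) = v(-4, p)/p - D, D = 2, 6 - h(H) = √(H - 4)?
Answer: 896/3 - 64*I*√5 ≈ 298.67 - 143.11*I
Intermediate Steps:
h(H) = 6 - √(-4 + H) (h(H) = 6 - √(H - 4) = 6 - √(-4 + H))
v(J, t) = -4*J/3 (v(J, t) = -4*(J + 0)/3 = -4*J/3)
N(p) = -2 + 16/(3*p) (N(p) = (-4/3*(-4))/p - 1*2 = 16/(3*p) - 2 = -2 + 16/(3*p))
(N(8) + h(-1))*64 = ((-2 + (16/3)/8) + (6 - √(-4 - 1)))*64 = ((-2 + (16/3)*(⅛)) + (6 - √(-5)))*64 = ((-2 + ⅔) + (6 - I*√5))*64 = (-4/3 + (6 - I*√5))*64 = (14/3 - I*√5)*64 = 896/3 - 64*I*√5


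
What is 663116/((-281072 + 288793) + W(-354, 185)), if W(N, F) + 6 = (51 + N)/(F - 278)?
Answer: 10278298/119633 ≈ 85.915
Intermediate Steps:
W(N, F) = -6 + (51 + N)/(-278 + F) (W(N, F) = -6 + (51 + N)/(F - 278) = -6 + (51 + N)/(-278 + F))
663116/((-281072 + 288793) + W(-354, 185)) = 663116/((-281072 + 288793) + (1719 - 354 - 6*185)/(-278 + 185)) = 663116/(7721 + (1719 - 354 - 1110)/(-93)) = 663116/(7721 - 1/93*255) = 663116/(7721 - 85/31) = 663116/(239266/31) = 663116*(31/239266) = 10278298/119633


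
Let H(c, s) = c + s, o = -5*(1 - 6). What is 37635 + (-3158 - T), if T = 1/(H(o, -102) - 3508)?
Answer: 123600046/3585 ≈ 34477.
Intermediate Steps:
o = 25 (o = -5*(-5) = 25)
T = -1/3585 (T = 1/((25 - 102) - 3508) = 1/(-77 - 3508) = 1/(-3585) = -1/3585 ≈ -0.00027894)
37635 + (-3158 - T) = 37635 + (-3158 - 1*(-1/3585)) = 37635 + (-3158 + 1/3585) = 37635 - 11321429/3585 = 123600046/3585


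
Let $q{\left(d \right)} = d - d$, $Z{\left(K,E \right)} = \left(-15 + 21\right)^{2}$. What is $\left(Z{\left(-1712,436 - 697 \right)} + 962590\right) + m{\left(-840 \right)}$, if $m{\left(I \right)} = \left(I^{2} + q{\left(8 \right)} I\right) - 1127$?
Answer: $1667099$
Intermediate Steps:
$Z{\left(K,E \right)} = 36$ ($Z{\left(K,E \right)} = 6^{2} = 36$)
$q{\left(d \right)} = 0$
$m{\left(I \right)} = -1127 + I^{2}$ ($m{\left(I \right)} = \left(I^{2} + 0 I\right) - 1127 = \left(I^{2} + 0\right) - 1127 = I^{2} - 1127 = -1127 + I^{2}$)
$\left(Z{\left(-1712,436 - 697 \right)} + 962590\right) + m{\left(-840 \right)} = \left(36 + 962590\right) - \left(1127 - \left(-840\right)^{2}\right) = 962626 + \left(-1127 + 705600\right) = 962626 + 704473 = 1667099$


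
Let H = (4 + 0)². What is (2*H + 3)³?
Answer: 42875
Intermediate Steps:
H = 16 (H = 4² = 16)
(2*H + 3)³ = (2*16 + 3)³ = (32 + 3)³ = 35³ = 42875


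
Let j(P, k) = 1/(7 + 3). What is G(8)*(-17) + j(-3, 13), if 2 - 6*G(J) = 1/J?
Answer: -417/80 ≈ -5.2125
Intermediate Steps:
G(J) = ⅓ - 1/(6*J)
j(P, k) = ⅒ (j(P, k) = 1/10 = ⅒)
G(8)*(-17) + j(-3, 13) = ((⅙)*(-1 + 2*8)/8)*(-17) + ⅒ = ((⅙)*(⅛)*(-1 + 16))*(-17) + ⅒ = ((⅙)*(⅛)*15)*(-17) + ⅒ = (5/16)*(-17) + ⅒ = -85/16 + ⅒ = -417/80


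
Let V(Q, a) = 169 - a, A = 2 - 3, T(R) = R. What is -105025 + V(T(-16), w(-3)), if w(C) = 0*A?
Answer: -104856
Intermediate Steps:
A = -1
w(C) = 0 (w(C) = 0*(-1) = 0)
-105025 + V(T(-16), w(-3)) = -105025 + (169 - 1*0) = -105025 + (169 + 0) = -105025 + 169 = -104856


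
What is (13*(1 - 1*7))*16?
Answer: -1248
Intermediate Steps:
(13*(1 - 1*7))*16 = (13*(1 - 7))*16 = (13*(-6))*16 = -78*16 = -1248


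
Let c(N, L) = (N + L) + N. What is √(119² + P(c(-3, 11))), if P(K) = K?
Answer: 3*√1574 ≈ 119.02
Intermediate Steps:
c(N, L) = L + 2*N (c(N, L) = (L + N) + N = L + 2*N)
√(119² + P(c(-3, 11))) = √(119² + (11 + 2*(-3))) = √(14161 + (11 - 6)) = √(14161 + 5) = √14166 = 3*√1574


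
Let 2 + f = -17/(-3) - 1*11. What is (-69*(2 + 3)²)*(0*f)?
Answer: 0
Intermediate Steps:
f = -22/3 (f = -2 + (-17/(-3) - 1*11) = -2 + (-17*(-⅓) - 11) = -2 + (17/3 - 11) = -2 - 16/3 = -22/3 ≈ -7.3333)
(-69*(2 + 3)²)*(0*f) = (-69*(2 + 3)²)*(0*(-22/3)) = -69*5²*0 = -69*25*0 = -1725*0 = 0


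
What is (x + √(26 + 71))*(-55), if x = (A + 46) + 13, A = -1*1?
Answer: -3190 - 55*√97 ≈ -3731.7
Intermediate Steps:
A = -1
x = 58 (x = (-1 + 46) + 13 = 45 + 13 = 58)
(x + √(26 + 71))*(-55) = (58 + √(26 + 71))*(-55) = (58 + √97)*(-55) = -3190 - 55*√97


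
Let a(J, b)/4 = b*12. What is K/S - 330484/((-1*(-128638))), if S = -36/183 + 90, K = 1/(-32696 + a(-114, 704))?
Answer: -992090537437/386164072272 ≈ -2.5691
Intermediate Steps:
a(J, b) = 48*b (a(J, b) = 4*(b*12) = 4*(12*b) = 48*b)
K = 1/1096 (K = 1/(-32696 + 48*704) = 1/(-32696 + 33792) = 1/1096 ≈ 0.00091241)
S = 5478/61 (S = -36*1/183 + 90 = -12/61 + 90 = 5478/61 ≈ 89.803)
K/S - 330484/((-1*(-128638))) = 1/(1096*(5478/61)) - 330484/((-1*(-128638))) = (1/1096)*(61/5478) - 330484/128638 = 61/6003888 - 330484*1/128638 = 61/6003888 - 165242/64319 = -992090537437/386164072272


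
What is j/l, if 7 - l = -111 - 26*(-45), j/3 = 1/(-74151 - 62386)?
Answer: 3/143636924 ≈ 2.0886e-8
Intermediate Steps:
j = -3/136537 (j = 3/(-74151 - 62386) = 3/(-136537) = 3*(-1/136537) = -3/136537 ≈ -2.1972e-5)
l = -1052 (l = 7 - (-111 - 26*(-45)) = 7 - (-111 + 1170) = 7 - 1*1059 = 7 - 1059 = -1052)
j/l = -3/136537/(-1052) = -3/136537*(-1/1052) = 3/143636924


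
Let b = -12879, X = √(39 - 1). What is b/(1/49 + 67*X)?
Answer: 631071/409567381 - 2071806093*√38/409567381 ≈ -31.181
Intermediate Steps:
X = √38 ≈ 6.1644
b/(1/49 + 67*X) = -12879/(1/49 + 67*√38)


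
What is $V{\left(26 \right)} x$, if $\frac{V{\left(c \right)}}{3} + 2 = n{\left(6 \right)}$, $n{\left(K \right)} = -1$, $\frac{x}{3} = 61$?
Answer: $-1647$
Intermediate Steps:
$x = 183$ ($x = 3 \cdot 61 = 183$)
$V{\left(c \right)} = -9$ ($V{\left(c \right)} = -6 + 3 \left(-1\right) = -6 - 3 = -9$)
$V{\left(26 \right)} x = \left(-9\right) 183 = -1647$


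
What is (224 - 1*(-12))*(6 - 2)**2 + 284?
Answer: 4060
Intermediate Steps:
(224 - 1*(-12))*(6 - 2)**2 + 284 = (224 + 12)*4**2 + 284 = 236*16 + 284 = 3776 + 284 = 4060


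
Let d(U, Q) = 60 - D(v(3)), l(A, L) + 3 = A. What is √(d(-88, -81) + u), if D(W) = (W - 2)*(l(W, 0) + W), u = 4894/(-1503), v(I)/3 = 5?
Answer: I*√73858589/501 ≈ 17.154*I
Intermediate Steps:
v(I) = 15 (v(I) = 3*5 = 15)
l(A, L) = -3 + A
u = -4894/1503 (u = 4894*(-1/1503) = -4894/1503 ≈ -3.2562)
D(W) = (-3 + 2*W)*(-2 + W) (D(W) = (W - 2)*((-3 + W) + W) = (-2 + W)*(-3 + 2*W) = (-3 + 2*W)*(-2 + W))
d(U, Q) = -291 (d(U, Q) = 60 - (6 - 7*15 + 2*15²) = 60 - (6 - 105 + 2*225) = 60 - (6 - 105 + 450) = 60 - 1*351 = 60 - 351 = -291)
√(d(-88, -81) + u) = √(-291 - 4894/1503) = √(-442267/1503) = I*√73858589/501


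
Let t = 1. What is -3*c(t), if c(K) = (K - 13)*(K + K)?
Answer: 72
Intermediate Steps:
c(K) = 2*K*(-13 + K) (c(K) = (-13 + K)*(2*K) = 2*K*(-13 + K))
-3*c(t) = -6*(-13 + 1) = -6*(-12) = -3*(-24) = 72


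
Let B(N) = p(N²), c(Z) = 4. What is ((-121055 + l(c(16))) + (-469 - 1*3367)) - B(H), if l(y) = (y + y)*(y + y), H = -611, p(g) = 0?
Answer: -124827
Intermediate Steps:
B(N) = 0
l(y) = 4*y² (l(y) = (2*y)*(2*y) = 4*y²)
((-121055 + l(c(16))) + (-469 - 1*3367)) - B(H) = ((-121055 + 4*4²) + (-469 - 1*3367)) - 1*0 = ((-121055 + 4*16) + (-469 - 3367)) + 0 = ((-121055 + 64) - 3836) + 0 = (-120991 - 3836) + 0 = -124827 + 0 = -124827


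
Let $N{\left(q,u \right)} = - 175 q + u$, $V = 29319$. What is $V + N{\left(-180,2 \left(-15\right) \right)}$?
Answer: $60789$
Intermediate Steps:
$N{\left(q,u \right)} = u - 175 q$
$V + N{\left(-180,2 \left(-15\right) \right)} = 29319 + \left(2 \left(-15\right) - -31500\right) = 29319 + \left(-30 + 31500\right) = 29319 + 31470 = 60789$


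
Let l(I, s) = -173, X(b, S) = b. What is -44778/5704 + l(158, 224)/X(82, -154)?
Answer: -1164647/116932 ≈ -9.9600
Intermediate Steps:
-44778/5704 + l(158, 224)/X(82, -154) = -44778/5704 - 173/82 = -44778*1/5704 - 173*1/82 = -22389/2852 - 173/82 = -1164647/116932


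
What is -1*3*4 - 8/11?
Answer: -140/11 ≈ -12.727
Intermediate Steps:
-1*3*4 - 8/11 = -3*4 - 8*1/11 = -12 - 8/11 = -140/11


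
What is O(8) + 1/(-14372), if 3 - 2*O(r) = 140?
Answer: -984483/14372 ≈ -68.500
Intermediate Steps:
O(r) = -137/2 (O(r) = 3/2 - ½*140 = 3/2 - 70 = -137/2)
O(8) + 1/(-14372) = -137/2 + 1/(-14372) = -137/2 - 1/14372 = -984483/14372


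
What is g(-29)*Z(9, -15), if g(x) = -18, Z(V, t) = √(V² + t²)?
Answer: -54*√34 ≈ -314.87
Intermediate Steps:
g(-29)*Z(9, -15) = -18*√(9² + (-15)²) = -18*√(81 + 225) = -54*√34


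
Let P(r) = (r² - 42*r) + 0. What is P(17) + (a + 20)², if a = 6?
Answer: 251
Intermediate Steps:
P(r) = r² - 42*r
P(17) + (a + 20)² = 17*(-42 + 17) + (6 + 20)² = 17*(-25) + 26² = -425 + 676 = 251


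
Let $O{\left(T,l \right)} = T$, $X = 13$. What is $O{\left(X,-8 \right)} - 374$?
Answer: $-361$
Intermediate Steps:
$O{\left(X,-8 \right)} - 374 = 13 - 374 = -361$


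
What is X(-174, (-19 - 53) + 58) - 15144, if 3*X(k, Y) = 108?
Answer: -15108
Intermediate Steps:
X(k, Y) = 36 (X(k, Y) = (⅓)*108 = 36)
X(-174, (-19 - 53) + 58) - 15144 = 36 - 15144 = -15108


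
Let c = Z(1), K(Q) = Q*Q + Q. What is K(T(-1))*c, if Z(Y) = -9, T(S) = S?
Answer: 0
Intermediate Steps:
K(Q) = Q + Q**2 (K(Q) = Q**2 + Q = Q + Q**2)
c = -9
K(T(-1))*c = -(1 - 1)*(-9) = -1*0*(-9) = 0*(-9) = 0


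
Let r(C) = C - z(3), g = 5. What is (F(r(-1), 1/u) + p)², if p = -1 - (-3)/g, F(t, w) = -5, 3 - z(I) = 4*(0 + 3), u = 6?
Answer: 729/25 ≈ 29.160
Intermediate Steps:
z(I) = -9 (z(I) = 3 - 4*(0 + 3) = 3 - 4*3 = 3 - 1*12 = 3 - 12 = -9)
r(C) = 9 + C (r(C) = C - 1*(-9) = C + 9 = 9 + C)
p = -⅖ (p = -1 - (-3)/5 = -1 - 1*(-⅗) = -1 + ⅗ = -⅖ ≈ -0.40000)
(F(r(-1), 1/u) + p)² = (-5 - ⅖)² = (-27/5)² = 729/25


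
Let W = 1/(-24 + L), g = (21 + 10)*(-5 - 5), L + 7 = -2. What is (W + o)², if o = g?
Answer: 104673361/1089 ≈ 96119.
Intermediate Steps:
L = -9 (L = -7 - 2 = -9)
g = -310 (g = 31*(-10) = -310)
o = -310
W = -1/33 (W = 1/(-24 - 9) = 1/(-33) = -1/33 ≈ -0.030303)
(W + o)² = (-1/33 - 310)² = (-10231/33)² = 104673361/1089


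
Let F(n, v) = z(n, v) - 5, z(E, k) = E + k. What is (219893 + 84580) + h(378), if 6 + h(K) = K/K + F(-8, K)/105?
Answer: 6393901/21 ≈ 3.0447e+5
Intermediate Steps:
F(n, v) = -5 + n + v (F(n, v) = (n + v) - 5 = -5 + n + v)
h(K) = -538/105 + K/105 (h(K) = -6 + (K/K + (-5 - 8 + K)/105) = -6 + (1 + (-13 + K)*(1/105)) = -6 + (1 + (-13/105 + K/105)) = -6 + (92/105 + K/105) = -538/105 + K/105)
(219893 + 84580) + h(378) = (219893 + 84580) + (-538/105 + (1/105)*378) = 304473 + (-538/105 + 18/5) = 304473 - 32/21 = 6393901/21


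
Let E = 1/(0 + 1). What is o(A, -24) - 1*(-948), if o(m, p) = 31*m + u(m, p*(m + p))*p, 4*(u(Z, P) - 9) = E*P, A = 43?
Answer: 4801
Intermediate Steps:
E = 1 (E = 1/1 = 1)
u(Z, P) = 9 + P/4 (u(Z, P) = 9 + (1*P)/4 = 9 + P/4)
o(m, p) = 31*m + p*(9 + p*(m + p)/4) (o(m, p) = 31*m + (9 + (p*(m + p))/4)*p = 31*m + (9 + p*(m + p)/4)*p = 31*m + p*(9 + p*(m + p)/4))
o(A, -24) - 1*(-948) = (31*43 + (1/4)*(-24)*(36 - 24*(43 - 24))) - 1*(-948) = (1333 + (1/4)*(-24)*(36 - 24*19)) + 948 = (1333 + (1/4)*(-24)*(36 - 456)) + 948 = (1333 + (1/4)*(-24)*(-420)) + 948 = (1333 + 2520) + 948 = 3853 + 948 = 4801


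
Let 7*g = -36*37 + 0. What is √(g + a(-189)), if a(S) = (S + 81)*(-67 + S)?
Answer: 6*√37373/7 ≈ 165.70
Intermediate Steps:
a(S) = (-67 + S)*(81 + S) (a(S) = (81 + S)*(-67 + S) = (-67 + S)*(81 + S))
g = -1332/7 (g = (-36*37 + 0)/7 = (-1332 + 0)/7 = (⅐)*(-1332) = -1332/7 ≈ -190.29)
√(g + a(-189)) = √(-1332/7 + (-5427 + (-189)² + 14*(-189))) = √(-1332/7 + (-5427 + 35721 - 2646)) = √(-1332/7 + 27648) = √(192204/7) = 6*√37373/7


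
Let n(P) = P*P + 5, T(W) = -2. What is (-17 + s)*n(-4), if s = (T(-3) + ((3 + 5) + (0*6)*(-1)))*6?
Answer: 399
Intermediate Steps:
n(P) = 5 + P² (n(P) = P² + 5 = 5 + P²)
s = 36 (s = (-2 + ((3 + 5) + (0*6)*(-1)))*6 = (-2 + (8 + 0*(-1)))*6 = (-2 + (8 + 0))*6 = (-2 + 8)*6 = 6*6 = 36)
(-17 + s)*n(-4) = (-17 + 36)*(5 + (-4)²) = 19*(5 + 16) = 19*21 = 399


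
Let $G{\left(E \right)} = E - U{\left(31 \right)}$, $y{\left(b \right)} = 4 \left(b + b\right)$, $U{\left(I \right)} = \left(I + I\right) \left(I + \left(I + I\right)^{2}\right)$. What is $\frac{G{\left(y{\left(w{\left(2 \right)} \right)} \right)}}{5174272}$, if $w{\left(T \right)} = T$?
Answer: $- \frac{120117}{2587136} \approx -0.046429$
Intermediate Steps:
$U{\left(I \right)} = 2 I \left(I + 4 I^{2}\right)$ ($U{\left(I \right)} = 2 I \left(I + \left(2 I\right)^{2}\right) = 2 I \left(I + 4 I^{2}\right)$)
$y{\left(b \right)} = 8 b$ ($y{\left(b \right)} = 4 \cdot 2 b = 8 b$)
$G{\left(E \right)} = -240250 + E$ ($G{\left(E \right)} = E - 31^{2} \left(2 + 8 \cdot 31\right) = E - 961 \left(2 + 248\right) = E - 961 \cdot 250 = E - 240250 = -240250 + E$)
$\frac{G{\left(y{\left(w{\left(2 \right)} \right)} \right)}}{5174272} = \frac{-240250 + 8 \cdot 2}{5174272} = \left(-240250 + 16\right) \frac{1}{5174272} = \left(-240234\right) \frac{1}{5174272} = - \frac{120117}{2587136}$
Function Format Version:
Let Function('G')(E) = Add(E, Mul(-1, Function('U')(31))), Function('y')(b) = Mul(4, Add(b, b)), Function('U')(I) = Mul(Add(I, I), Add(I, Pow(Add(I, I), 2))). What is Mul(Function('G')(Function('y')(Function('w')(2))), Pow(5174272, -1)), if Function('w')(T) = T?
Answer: Rational(-120117, 2587136) ≈ -0.046429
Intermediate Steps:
Function('U')(I) = Mul(2, I, Add(I, Mul(4, Pow(I, 2)))) (Function('U')(I) = Mul(Mul(2, I), Add(I, Pow(Mul(2, I), 2))) = Mul(Mul(2, I), Add(I, Mul(4, Pow(I, 2)))) = Mul(2, I, Add(I, Mul(4, Pow(I, 2)))))
Function('y')(b) = Mul(8, b) (Function('y')(b) = Mul(4, Mul(2, b)) = Mul(8, b))
Function('G')(E) = Add(-240250, E) (Function('G')(E) = Add(E, Mul(-1, Mul(Pow(31, 2), Add(2, Mul(8, 31))))) = Add(E, Mul(-1, Mul(961, Add(2, 248)))) = Add(E, Mul(-1, Mul(961, 250))) = Add(E, Mul(-1, 240250)) = Add(E, -240250) = Add(-240250, E))
Mul(Function('G')(Function('y')(Function('w')(2))), Pow(5174272, -1)) = Mul(Add(-240250, Mul(8, 2)), Pow(5174272, -1)) = Mul(Add(-240250, 16), Rational(1, 5174272)) = Mul(-240234, Rational(1, 5174272)) = Rational(-120117, 2587136)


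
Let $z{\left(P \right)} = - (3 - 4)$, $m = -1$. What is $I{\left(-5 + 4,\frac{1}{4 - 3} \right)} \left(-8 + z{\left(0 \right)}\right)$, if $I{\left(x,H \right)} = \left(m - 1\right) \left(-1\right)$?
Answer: $-14$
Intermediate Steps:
$z{\left(P \right)} = 1$ ($z{\left(P \right)} = \left(-1\right) \left(-1\right) = 1$)
$I{\left(x,H \right)} = 2$ ($I{\left(x,H \right)} = \left(-1 - 1\right) \left(-1\right) = \left(-2\right) \left(-1\right) = 2$)
$I{\left(-5 + 4,\frac{1}{4 - 3} \right)} \left(-8 + z{\left(0 \right)}\right) = 2 \left(-8 + 1\right) = 2 \left(-7\right) = -14$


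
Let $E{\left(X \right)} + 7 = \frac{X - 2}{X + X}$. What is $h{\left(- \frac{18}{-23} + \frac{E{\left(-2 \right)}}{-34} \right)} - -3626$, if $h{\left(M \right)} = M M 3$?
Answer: $\frac{554768381}{152881} \approx 3628.8$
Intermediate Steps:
$E{\left(X \right)} = -7 + \frac{-2 + X}{2 X}$ ($E{\left(X \right)} = -7 + \frac{X - 2}{X + X} = -7 + \frac{-2 + X}{2 X}$)
$h{\left(M \right)} = 3 M^{2}$ ($h{\left(M \right)} = M^{2} \cdot 3 = 3 M^{2}$)
$h{\left(- \frac{18}{-23} + \frac{E{\left(-2 \right)}}{-34} \right)} - -3626 = 3 \left(- \frac{18}{-23} + \frac{- \frac{13}{2} - \frac{1}{-2}}{-34}\right)^{2} - -3626 = 3 \left(\left(-18\right) \left(- \frac{1}{23}\right) + \left(- \frac{13}{2} - - \frac{1}{2}\right) \left(- \frac{1}{34}\right)\right)^{2} + 3626 = 3 \left(\frac{18}{23} + \left(- \frac{13}{2} + \frac{1}{2}\right) \left(- \frac{1}{34}\right)\right)^{2} + 3626 = 3 \left(\frac{18}{23} - - \frac{3}{17}\right)^{2} + 3626 = 3 \left(\frac{18}{23} + \frac{3}{17}\right)^{2} + 3626 = 3 \left(\frac{375}{391}\right)^{2} + 3626 = 3 \cdot \frac{140625}{152881} + 3626 = \frac{421875}{152881} + 3626 = \frac{554768381}{152881}$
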